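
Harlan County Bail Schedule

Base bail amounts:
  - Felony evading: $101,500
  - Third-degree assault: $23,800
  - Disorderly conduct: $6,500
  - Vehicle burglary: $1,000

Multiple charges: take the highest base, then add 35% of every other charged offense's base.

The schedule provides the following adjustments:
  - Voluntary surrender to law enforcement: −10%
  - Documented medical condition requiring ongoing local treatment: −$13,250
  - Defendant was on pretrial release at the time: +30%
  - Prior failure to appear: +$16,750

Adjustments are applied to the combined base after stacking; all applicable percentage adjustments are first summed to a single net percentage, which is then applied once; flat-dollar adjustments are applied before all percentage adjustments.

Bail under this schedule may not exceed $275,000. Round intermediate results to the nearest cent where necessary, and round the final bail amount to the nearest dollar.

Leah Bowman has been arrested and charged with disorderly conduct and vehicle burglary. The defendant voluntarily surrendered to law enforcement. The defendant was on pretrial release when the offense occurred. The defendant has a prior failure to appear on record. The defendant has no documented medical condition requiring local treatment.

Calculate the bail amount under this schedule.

Base amounts from the schedule: disorderly conduct $6,500; vehicle burglary $1,000.
Stacking rule: highest base plus 35% of each additional charge. Highest is disorderly conduct at $6,500. Additional: $1,000 × 35% = $350. Combined base = $6,500 + $350 = $6,850.
Prior failure to appear (+$16,750 flat): $6,850 + $16,750 = $23,600.
Net percentage adjustment: −10% +30% = +20%. $23,600 × 1.2 = $28,320.
$28,320 is within the $275,000 maximum.

$28,320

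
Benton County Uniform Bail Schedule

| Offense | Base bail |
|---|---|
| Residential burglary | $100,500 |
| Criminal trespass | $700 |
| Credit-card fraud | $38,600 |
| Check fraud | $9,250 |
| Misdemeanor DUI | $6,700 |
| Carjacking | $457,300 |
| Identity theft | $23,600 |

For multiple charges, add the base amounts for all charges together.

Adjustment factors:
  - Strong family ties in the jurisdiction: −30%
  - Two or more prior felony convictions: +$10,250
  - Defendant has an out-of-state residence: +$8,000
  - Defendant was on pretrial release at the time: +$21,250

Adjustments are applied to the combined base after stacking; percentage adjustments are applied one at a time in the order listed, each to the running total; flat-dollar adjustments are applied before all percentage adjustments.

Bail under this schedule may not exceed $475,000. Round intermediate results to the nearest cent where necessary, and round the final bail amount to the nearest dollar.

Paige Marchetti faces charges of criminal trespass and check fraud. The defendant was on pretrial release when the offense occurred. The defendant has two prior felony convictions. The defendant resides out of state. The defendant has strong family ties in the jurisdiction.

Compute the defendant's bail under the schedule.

$34,615

Base amounts from the schedule: criminal trespass $700; check fraud $9,250.
Stacking rule: sum of all bases. $700 + $9,250 = $9,950.
Two or more prior felony convictions (+$10,250 flat): $9,950 + $10,250 = $20,200.
Defendant has an out-of-state residence (+$8,000 flat): $20,200 + $8,000 = $28,200.
Defendant was on pretrial release at the time (+$21,250 flat): $28,200 + $21,250 = $49,450.
Strong family ties in the jurisdiction (−30%): $49,450 × 0.7 = $34,615.
$34,615 is within the $475,000 maximum.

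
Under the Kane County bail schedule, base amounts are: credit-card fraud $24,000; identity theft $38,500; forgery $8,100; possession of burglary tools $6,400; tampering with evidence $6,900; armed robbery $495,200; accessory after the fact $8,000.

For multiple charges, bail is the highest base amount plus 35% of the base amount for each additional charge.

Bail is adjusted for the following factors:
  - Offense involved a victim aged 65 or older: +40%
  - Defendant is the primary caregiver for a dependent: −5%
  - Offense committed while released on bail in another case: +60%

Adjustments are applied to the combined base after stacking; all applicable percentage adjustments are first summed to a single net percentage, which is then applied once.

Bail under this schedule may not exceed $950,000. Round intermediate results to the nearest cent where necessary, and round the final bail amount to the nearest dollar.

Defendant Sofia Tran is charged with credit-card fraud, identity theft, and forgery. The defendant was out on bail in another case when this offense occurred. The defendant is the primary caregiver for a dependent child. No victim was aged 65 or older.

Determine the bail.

$77,089

Base amounts from the schedule: credit-card fraud $24,000; identity theft $38,500; forgery $8,100.
Stacking rule: highest base plus 35% of each additional charge. Highest is identity theft at $38,500. Additional: $24,000 × 35% = $8,400; $8,100 × 35% = $2,835. Combined base = $38,500 + $11,235 = $49,735.
Net percentage adjustment: −5% +60% = +55%. $49,735 × 1.55 = $77,089.25.
$77,089.25 is within the $950,000 maximum.
Rounded to the nearest dollar: $77,089.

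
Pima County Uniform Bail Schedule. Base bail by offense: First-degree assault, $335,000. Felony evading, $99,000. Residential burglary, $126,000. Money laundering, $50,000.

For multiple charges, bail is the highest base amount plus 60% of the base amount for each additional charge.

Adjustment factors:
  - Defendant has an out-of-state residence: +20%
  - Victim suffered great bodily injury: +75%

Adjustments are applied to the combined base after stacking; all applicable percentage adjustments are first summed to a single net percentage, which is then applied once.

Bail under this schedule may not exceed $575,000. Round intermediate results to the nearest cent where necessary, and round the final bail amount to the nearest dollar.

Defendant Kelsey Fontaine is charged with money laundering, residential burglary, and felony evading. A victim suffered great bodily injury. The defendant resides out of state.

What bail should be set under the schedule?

Base amounts from the schedule: money laundering $50,000; residential burglary $126,000; felony evading $99,000.
Stacking rule: highest base plus 60% of each additional charge. Highest is residential burglary at $126,000. Additional: $50,000 × 60% = $30,000; $99,000 × 60% = $59,400. Combined base = $126,000 + $89,400 = $215,400.
Net percentage adjustment: +20% +75% = +95%. $215,400 × 1.95 = $420,030.
$420,030 is within the $575,000 maximum.

$420,030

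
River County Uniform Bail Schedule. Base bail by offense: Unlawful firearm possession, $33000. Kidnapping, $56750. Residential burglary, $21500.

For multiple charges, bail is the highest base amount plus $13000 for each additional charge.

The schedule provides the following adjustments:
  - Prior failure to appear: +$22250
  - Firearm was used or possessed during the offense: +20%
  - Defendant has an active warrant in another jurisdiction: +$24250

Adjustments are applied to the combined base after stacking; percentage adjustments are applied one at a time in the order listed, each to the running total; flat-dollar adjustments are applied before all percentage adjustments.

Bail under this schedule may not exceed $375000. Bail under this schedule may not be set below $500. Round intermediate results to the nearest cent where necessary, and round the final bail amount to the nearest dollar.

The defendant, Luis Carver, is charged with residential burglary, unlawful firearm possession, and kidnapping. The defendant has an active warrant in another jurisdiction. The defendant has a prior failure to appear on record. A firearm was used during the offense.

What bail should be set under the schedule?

Base amounts from the schedule: residential burglary $21500; unlawful firearm possession $33000; kidnapping $56750.
Stacking rule: highest base plus $13000 per additional charge. Highest is kidnapping at $56750; 2 additional charges → +$26000. Combined base = $82750.
Prior failure to appear (+$22250 flat): $82750 + $22250 = $105000.
Defendant has an active warrant in another jurisdiction (+$24250 flat): $105000 + $24250 = $129250.
Firearm was used or possessed during the offense (+20%): $129250 × 1.2 = $155100.
$155100 is within the $375000 maximum.
$155100 is at or above the $500 minimum.

$155100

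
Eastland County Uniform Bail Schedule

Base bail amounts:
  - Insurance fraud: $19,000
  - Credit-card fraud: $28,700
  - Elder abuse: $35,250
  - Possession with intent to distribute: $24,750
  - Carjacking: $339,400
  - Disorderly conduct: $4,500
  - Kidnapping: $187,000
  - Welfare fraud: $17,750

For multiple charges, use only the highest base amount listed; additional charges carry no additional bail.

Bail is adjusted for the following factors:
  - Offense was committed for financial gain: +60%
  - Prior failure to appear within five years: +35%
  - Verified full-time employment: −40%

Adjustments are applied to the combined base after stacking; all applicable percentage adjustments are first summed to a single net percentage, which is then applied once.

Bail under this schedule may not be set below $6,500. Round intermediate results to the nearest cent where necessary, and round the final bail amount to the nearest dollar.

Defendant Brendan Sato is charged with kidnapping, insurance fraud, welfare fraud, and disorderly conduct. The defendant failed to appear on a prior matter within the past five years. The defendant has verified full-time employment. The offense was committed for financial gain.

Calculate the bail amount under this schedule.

$289,850

Base amounts from the schedule: kidnapping $187,000; insurance fraud $19,000; welfare fraud $17,750; disorderly conduct $4,500.
Stacking rule: use the highest base only. Highest is kidnapping at $187,000. Combined base = $187,000.
Net percentage adjustment: +60% +35% −40% = +55%. $187,000 × 1.55 = $289,850.
$289,850 is at or above the $6,500 minimum.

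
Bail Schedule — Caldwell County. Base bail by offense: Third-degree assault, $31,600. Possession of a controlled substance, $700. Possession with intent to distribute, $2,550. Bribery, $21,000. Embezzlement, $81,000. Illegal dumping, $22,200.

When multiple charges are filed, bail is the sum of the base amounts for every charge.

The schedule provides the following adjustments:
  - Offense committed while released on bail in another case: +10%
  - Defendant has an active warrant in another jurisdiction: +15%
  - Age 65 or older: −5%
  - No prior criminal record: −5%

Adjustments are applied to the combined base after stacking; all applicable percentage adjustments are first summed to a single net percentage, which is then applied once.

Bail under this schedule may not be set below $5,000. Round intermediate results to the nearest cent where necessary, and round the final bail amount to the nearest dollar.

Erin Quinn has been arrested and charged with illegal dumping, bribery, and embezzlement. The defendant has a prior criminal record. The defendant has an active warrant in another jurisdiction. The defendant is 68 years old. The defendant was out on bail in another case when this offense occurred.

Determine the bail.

Base amounts from the schedule: illegal dumping $22,200; bribery $21,000; embezzlement $81,000.
Stacking rule: sum of all bases. $22,200 + $21,000 + $81,000 = $124,200.
Net percentage adjustment: +10% +15% −5% = +20%. $124,200 × 1.2 = $149,040.
$149,040 is at or above the $5,000 minimum.

$149,040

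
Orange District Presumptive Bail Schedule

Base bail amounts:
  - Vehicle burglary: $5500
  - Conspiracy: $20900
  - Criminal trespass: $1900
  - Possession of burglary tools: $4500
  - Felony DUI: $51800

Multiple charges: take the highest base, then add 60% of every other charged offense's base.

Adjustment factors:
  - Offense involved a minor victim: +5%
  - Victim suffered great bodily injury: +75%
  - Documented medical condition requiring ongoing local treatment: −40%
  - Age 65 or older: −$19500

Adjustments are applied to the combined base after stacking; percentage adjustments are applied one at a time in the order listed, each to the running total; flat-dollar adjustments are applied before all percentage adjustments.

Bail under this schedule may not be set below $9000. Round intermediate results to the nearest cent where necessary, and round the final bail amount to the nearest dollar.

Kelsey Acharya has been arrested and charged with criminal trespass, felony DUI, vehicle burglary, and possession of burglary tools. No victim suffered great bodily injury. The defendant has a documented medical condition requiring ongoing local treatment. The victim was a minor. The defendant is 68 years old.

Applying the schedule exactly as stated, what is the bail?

Base amounts from the schedule: criminal trespass $1900; felony DUI $51800; vehicle burglary $5500; possession of burglary tools $4500.
Stacking rule: highest base plus 60% of each additional charge. Highest is felony DUI at $51800. Additional: $1900 × 60% = $1140; $5500 × 60% = $3300; $4500 × 60% = $2700. Combined base = $51800 + $7140 = $58940.
Age 65 or older (−$19500 flat): $58940 − $19500 = $39440.
Offense involved a minor victim (+5%): $39440 × 1.05 = $41412.
Documented medical condition requiring ongoing local treatment (−40%): $41412 × 0.6 = $24847.20.
$24847.20 is at or above the $9000 minimum.
Rounded to the nearest dollar: $24847.

$24847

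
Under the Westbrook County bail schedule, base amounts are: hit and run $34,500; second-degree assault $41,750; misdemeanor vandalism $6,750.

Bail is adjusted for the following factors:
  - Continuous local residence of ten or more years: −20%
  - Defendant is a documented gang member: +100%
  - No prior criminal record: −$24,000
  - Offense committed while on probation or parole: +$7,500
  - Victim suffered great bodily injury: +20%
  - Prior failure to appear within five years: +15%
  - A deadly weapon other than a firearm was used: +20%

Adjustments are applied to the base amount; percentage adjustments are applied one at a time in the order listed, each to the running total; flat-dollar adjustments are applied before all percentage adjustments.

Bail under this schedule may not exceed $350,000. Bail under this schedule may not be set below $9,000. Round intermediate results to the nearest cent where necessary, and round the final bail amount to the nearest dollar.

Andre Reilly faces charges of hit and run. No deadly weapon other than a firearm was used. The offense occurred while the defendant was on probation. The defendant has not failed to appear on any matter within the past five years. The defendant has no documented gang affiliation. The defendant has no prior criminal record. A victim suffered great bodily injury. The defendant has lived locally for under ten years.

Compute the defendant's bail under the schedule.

$21,600

Base amounts from the schedule: hit and run $34,500.
Single charge. Combined base = $34,500.
No prior criminal record (−$24,000 flat): $34,500 − $24,000 = $10,500.
Offense committed while on probation or parole (+$7,500 flat): $10,500 + $7,500 = $18,000.
Victim suffered great bodily injury (+20%): $18,000 × 1.2 = $21,600.
$21,600 is within the $350,000 maximum.
$21,600 is at or above the $9,000 minimum.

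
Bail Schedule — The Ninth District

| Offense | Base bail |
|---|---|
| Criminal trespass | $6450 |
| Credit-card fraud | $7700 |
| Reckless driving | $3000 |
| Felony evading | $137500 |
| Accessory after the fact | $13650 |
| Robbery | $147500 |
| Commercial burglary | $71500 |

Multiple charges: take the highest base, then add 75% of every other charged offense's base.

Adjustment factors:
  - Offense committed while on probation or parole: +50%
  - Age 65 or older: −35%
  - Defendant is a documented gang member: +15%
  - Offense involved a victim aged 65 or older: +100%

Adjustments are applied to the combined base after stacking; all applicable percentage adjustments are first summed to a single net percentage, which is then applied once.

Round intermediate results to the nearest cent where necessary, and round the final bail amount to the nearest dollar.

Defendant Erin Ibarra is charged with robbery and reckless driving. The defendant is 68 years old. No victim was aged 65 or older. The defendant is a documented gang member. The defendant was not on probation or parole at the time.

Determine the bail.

Base amounts from the schedule: robbery $147500; reckless driving $3000.
Stacking rule: highest base plus 75% of each additional charge. Highest is robbery at $147500. Additional: $3000 × 75% = $2250. Combined base = $147500 + $2250 = $149750.
Net percentage adjustment: −35% +15% = −20%. $149750 × 0.8 = $119800.

$119800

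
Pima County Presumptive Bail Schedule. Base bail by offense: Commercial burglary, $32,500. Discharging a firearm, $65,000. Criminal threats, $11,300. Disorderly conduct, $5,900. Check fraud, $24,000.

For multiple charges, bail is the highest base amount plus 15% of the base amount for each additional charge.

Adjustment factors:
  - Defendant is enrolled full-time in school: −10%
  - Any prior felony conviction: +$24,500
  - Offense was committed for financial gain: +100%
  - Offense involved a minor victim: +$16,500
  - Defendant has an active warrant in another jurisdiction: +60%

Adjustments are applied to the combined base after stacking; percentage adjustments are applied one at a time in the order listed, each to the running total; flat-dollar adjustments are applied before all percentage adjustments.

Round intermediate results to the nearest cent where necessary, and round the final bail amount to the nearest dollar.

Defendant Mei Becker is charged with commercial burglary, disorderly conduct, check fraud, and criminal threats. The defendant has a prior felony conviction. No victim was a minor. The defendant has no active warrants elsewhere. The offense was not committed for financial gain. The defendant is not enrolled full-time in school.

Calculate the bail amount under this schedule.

Base amounts from the schedule: commercial burglary $32,500; disorderly conduct $5,900; check fraud $24,000; criminal threats $11,300.
Stacking rule: highest base plus 15% of each additional charge. Highest is commercial burglary at $32,500. Additional: $5,900 × 15% = $885; $24,000 × 15% = $3,600; $11,300 × 15% = $1,695. Combined base = $32,500 + $6,180 = $38,680.
Any prior felony conviction (+$24,500 flat): $38,680 + $24,500 = $63,180.

$63,180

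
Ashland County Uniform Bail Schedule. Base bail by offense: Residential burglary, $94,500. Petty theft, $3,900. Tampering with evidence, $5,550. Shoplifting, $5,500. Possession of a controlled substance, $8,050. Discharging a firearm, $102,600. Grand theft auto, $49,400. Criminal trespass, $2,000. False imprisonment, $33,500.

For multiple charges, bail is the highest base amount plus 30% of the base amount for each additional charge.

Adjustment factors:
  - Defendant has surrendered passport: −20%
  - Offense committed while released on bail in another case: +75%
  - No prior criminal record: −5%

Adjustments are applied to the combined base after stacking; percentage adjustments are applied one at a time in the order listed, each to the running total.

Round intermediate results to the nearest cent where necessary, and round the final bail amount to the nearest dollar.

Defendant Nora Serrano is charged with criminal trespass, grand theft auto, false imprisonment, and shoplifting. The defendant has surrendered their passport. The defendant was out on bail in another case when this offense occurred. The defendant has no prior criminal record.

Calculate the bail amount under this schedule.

Base amounts from the schedule: criminal trespass $2,000; grand theft auto $49,400; false imprisonment $33,500; shoplifting $5,500.
Stacking rule: highest base plus 30% of each additional charge. Highest is grand theft auto at $49,400. Additional: $2,000 × 30% = $600; $33,500 × 30% = $10,050; $5,500 × 30% = $1,650. Combined base = $49,400 + $12,300 = $61,700.
Defendant has surrendered passport (−20%): $61,700 × 0.8 = $49,360.
Offense committed while released on bail in another case (+75%): $49,360 × 1.75 = $86,380.
No prior criminal record (−5%): $86,380 × 0.95 = $82,061.

$82,061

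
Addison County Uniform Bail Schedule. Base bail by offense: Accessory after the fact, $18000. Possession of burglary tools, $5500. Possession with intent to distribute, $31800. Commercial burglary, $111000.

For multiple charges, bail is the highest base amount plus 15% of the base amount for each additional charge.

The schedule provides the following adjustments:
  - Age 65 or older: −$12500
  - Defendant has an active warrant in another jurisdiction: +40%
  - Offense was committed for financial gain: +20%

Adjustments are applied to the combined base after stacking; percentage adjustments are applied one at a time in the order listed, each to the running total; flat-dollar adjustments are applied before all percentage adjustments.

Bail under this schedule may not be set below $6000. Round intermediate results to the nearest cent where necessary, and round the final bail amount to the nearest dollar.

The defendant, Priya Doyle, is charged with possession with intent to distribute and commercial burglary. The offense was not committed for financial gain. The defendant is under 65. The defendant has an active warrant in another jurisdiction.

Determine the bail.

Base amounts from the schedule: possession with intent to distribute $31800; commercial burglary $111000.
Stacking rule: highest base plus 15% of each additional charge. Highest is commercial burglary at $111000. Additional: $31800 × 15% = $4770. Combined base = $111000 + $4770 = $115770.
Defendant has an active warrant in another jurisdiction (+40%): $115770 × 1.4 = $162078.
$162078 is at or above the $6000 minimum.

$162078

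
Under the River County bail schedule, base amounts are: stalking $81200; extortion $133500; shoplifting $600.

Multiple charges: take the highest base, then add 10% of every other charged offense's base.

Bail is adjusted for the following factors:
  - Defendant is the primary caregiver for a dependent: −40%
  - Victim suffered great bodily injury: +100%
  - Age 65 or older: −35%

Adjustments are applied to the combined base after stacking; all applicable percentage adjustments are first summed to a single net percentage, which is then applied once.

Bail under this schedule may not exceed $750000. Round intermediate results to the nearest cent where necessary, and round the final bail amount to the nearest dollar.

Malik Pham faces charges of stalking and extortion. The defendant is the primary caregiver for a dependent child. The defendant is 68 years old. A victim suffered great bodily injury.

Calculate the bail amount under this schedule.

Base amounts from the schedule: stalking $81200; extortion $133500.
Stacking rule: highest base plus 10% of each additional charge. Highest is extortion at $133500. Additional: $81200 × 10% = $8120. Combined base = $133500 + $8120 = $141620.
Net percentage adjustment: −40% +100% −35% = +25%. $141620 × 1.25 = $177025.
$177025 is within the $750000 maximum.

$177025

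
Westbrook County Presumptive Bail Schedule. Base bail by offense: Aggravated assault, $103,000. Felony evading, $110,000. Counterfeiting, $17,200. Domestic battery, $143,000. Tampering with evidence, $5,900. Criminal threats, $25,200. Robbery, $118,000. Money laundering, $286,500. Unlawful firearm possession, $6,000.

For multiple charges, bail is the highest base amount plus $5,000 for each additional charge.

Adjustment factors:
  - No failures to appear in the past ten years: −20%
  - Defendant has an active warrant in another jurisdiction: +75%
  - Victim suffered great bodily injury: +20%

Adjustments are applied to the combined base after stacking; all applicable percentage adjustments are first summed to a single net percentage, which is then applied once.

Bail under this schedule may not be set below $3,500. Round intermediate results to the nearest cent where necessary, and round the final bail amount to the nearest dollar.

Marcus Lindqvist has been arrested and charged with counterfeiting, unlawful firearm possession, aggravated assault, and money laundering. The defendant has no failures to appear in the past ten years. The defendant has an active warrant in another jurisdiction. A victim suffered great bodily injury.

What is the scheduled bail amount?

$527,625

Base amounts from the schedule: counterfeiting $17,200; unlawful firearm possession $6,000; aggravated assault $103,000; money laundering $286,500.
Stacking rule: highest base plus $5,000 per additional charge. Highest is money laundering at $286,500; 3 additional charges → +$15,000. Combined base = $301,500.
Net percentage adjustment: −20% +75% +20% = +75%. $301,500 × 1.75 = $527,625.
$527,625 is at or above the $3,500 minimum.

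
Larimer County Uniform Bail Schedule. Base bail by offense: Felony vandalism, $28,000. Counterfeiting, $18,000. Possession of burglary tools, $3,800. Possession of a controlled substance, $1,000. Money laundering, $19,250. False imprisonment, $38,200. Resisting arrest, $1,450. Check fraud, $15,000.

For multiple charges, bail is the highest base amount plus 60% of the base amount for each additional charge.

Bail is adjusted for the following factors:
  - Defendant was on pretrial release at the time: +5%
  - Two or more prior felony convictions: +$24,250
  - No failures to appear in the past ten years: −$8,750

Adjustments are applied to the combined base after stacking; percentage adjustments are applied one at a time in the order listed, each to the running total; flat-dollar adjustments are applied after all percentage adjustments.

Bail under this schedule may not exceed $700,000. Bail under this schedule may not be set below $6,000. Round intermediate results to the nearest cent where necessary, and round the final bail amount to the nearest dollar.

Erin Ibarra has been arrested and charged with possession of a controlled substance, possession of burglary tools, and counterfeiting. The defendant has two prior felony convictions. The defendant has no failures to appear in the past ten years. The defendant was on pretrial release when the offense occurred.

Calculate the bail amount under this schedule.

Base amounts from the schedule: possession of a controlled substance $1,000; possession of burglary tools $3,800; counterfeiting $18,000.
Stacking rule: highest base plus 60% of each additional charge. Highest is counterfeiting at $18,000. Additional: $1,000 × 60% = $600; $3,800 × 60% = $2,280. Combined base = $18,000 + $2,880 = $20,880.
Defendant was on pretrial release at the time (+5%): $20,880 × 1.05 = $21,924.
Two or more prior felony convictions (+$24,250 flat): $21,924 + $24,250 = $46,174.
No failures to appear in the past ten years (−$8,750 flat): $46,174 − $8,750 = $37,424.
$37,424 is within the $700,000 maximum.
$37,424 is at or above the $6,000 minimum.

$37,424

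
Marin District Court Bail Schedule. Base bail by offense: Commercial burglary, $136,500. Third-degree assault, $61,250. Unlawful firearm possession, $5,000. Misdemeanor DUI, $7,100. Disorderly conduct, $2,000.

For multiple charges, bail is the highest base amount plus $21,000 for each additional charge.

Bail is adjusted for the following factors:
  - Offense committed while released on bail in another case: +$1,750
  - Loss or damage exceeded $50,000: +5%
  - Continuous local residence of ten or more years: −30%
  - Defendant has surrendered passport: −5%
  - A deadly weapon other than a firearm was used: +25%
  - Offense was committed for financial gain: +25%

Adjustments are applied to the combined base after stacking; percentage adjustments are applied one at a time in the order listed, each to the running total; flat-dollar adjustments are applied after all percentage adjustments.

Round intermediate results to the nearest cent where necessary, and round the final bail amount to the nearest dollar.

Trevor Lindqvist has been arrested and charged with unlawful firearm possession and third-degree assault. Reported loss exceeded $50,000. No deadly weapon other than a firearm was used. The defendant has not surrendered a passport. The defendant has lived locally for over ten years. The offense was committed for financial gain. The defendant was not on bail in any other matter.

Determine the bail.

Base amounts from the schedule: unlawful firearm possession $5,000; third-degree assault $61,250.
Stacking rule: highest base plus $21,000 per additional charge. Highest is third-degree assault at $61,250; 1 additional charge → +$21,000. Combined base = $82,250.
Loss or damage exceeded $50,000 (+5%): $82,250 × 1.05 = $86,362.50.
Continuous local residence of ten or more years (−30%): $86,362.50 × 0.7 = $60,453.75.
Offense was committed for financial gain (+25%): $60,453.75 × 1.25 = $75,567.19.
Rounded to the nearest dollar: $75,567.

$75,567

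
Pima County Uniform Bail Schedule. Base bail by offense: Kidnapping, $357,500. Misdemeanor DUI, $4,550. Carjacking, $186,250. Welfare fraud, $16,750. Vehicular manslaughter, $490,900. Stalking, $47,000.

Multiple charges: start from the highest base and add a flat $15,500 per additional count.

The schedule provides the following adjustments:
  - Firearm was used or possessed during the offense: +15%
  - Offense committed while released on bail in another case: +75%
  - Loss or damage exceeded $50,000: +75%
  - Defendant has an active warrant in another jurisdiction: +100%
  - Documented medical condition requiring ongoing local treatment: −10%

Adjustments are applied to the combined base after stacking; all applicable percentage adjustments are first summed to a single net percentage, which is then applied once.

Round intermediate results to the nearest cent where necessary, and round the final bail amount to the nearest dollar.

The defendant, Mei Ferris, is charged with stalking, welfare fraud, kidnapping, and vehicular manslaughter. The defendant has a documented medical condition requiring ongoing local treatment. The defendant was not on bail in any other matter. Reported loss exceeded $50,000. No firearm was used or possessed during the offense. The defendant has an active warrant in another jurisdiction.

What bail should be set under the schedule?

$1,424,110

Base amounts from the schedule: stalking $47,000; welfare fraud $16,750; kidnapping $357,500; vehicular manslaughter $490,900.
Stacking rule: highest base plus $15,500 per additional charge. Highest is vehicular manslaughter at $490,900; 3 additional charges → +$46,500. Combined base = $537,400.
Net percentage adjustment: +75% +100% −10% = +165%. $537,400 × 2.65 = $1,424,110.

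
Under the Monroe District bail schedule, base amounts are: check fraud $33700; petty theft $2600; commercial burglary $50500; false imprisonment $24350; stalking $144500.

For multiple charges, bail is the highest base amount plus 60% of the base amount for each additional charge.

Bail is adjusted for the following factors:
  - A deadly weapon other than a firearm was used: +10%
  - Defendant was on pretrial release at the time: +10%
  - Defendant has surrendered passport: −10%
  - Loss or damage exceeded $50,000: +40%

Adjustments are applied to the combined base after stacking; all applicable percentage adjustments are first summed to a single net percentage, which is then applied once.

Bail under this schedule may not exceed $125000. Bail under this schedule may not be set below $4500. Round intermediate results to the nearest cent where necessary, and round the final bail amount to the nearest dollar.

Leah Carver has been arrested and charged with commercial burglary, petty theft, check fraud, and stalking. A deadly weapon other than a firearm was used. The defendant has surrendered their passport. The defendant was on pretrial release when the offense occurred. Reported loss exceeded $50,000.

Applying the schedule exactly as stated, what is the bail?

$125000

Base amounts from the schedule: commercial burglary $50500; petty theft $2600; check fraud $33700; stalking $144500.
Stacking rule: highest base plus 60% of each additional charge. Highest is stalking at $144500. Additional: $50500 × 60% = $30300; $2600 × 60% = $1560; $33700 × 60% = $20220. Combined base = $144500 + $52080 = $196580.
Net percentage adjustment: +10% +10% −10% +40% = +50%. $196580 × 1.5 = $294870.
Result $294870 exceeds the maximum of $125000; bail is capped at $125000.
$125000 is at or above the $4500 minimum.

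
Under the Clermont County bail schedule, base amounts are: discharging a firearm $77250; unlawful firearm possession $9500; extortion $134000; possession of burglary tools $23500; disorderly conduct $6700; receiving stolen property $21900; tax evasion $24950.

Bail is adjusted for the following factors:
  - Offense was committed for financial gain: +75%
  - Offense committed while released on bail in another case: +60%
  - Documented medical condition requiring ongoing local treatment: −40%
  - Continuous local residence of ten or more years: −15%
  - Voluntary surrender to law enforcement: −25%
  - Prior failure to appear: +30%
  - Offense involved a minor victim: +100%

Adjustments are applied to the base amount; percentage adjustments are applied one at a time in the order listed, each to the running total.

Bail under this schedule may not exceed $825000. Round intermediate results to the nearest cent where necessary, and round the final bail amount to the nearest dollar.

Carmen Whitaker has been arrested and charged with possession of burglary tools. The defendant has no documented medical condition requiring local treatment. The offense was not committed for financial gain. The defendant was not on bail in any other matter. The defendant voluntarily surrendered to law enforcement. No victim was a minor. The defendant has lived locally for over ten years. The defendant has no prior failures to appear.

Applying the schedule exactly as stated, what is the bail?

Base amounts from the schedule: possession of burglary tools $23500.
Single charge. Combined base = $23500.
Continuous local residence of ten or more years (−15%): $23500 × 0.85 = $19975.
Voluntary surrender to law enforcement (−25%): $19975 × 0.75 = $14981.25.
$14981.25 is within the $825000 maximum.
Rounded to the nearest dollar: $14981.

$14981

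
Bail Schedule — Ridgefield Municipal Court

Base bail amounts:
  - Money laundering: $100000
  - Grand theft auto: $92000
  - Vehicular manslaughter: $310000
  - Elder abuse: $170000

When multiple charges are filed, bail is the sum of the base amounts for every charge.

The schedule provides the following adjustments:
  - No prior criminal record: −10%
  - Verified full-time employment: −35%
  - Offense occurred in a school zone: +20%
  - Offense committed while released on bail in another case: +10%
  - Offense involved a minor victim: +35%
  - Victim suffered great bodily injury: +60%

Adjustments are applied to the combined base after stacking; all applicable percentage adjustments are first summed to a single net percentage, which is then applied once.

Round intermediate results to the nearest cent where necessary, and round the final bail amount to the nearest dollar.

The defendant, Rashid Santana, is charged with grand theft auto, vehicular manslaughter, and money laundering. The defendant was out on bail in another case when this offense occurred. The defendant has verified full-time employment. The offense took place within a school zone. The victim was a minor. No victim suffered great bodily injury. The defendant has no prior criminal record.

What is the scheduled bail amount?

$602400

Base amounts from the schedule: grand theft auto $92000; vehicular manslaughter $310000; money laundering $100000.
Stacking rule: sum of all bases. $92000 + $310000 + $100000 = $502000.
Net percentage adjustment: −10% −35% +20% +10% +35% = +20%. $502000 × 1.2 = $602400.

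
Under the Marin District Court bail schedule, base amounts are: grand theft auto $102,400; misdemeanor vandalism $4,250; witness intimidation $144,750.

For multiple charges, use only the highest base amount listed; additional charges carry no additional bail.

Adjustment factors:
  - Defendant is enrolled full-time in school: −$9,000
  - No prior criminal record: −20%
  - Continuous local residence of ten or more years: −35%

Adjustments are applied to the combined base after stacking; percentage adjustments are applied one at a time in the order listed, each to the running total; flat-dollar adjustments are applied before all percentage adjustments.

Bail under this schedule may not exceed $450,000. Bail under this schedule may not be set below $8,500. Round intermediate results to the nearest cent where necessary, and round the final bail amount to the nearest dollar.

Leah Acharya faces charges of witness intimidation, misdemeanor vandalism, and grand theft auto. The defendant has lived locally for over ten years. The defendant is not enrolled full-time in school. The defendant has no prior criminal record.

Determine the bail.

Base amounts from the schedule: witness intimidation $144,750; misdemeanor vandalism $4,250; grand theft auto $102,400.
Stacking rule: use the highest base only. Highest is witness intimidation at $144,750. Combined base = $144,750.
No prior criminal record (−20%): $144,750 × 0.8 = $115,800.
Continuous local residence of ten or more years (−35%): $115,800 × 0.65 = $75,270.
$75,270 is within the $450,000 maximum.
$75,270 is at or above the $8,500 minimum.

$75,270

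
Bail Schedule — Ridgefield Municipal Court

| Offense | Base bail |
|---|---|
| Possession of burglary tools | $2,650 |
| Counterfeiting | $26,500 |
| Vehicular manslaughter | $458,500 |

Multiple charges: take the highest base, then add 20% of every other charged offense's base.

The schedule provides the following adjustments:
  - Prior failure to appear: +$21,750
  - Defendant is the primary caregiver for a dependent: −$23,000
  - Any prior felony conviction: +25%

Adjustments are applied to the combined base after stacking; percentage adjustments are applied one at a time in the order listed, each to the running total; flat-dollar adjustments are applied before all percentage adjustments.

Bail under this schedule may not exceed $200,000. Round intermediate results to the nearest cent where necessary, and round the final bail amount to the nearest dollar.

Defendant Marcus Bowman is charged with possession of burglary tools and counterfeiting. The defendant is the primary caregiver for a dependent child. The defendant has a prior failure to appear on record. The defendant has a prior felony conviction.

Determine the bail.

Base amounts from the schedule: possession of burglary tools $2,650; counterfeiting $26,500.
Stacking rule: highest base plus 20% of each additional charge. Highest is counterfeiting at $26,500. Additional: $2,650 × 20% = $530. Combined base = $26,500 + $530 = $27,030.
Prior failure to appear (+$21,750 flat): $27,030 + $21,750 = $48,780.
Defendant is the primary caregiver for a dependent (−$23,000 flat): $48,780 − $23,000 = $25,780.
Any prior felony conviction (+25%): $25,780 × 1.25 = $32,225.
$32,225 is within the $200,000 maximum.

$32,225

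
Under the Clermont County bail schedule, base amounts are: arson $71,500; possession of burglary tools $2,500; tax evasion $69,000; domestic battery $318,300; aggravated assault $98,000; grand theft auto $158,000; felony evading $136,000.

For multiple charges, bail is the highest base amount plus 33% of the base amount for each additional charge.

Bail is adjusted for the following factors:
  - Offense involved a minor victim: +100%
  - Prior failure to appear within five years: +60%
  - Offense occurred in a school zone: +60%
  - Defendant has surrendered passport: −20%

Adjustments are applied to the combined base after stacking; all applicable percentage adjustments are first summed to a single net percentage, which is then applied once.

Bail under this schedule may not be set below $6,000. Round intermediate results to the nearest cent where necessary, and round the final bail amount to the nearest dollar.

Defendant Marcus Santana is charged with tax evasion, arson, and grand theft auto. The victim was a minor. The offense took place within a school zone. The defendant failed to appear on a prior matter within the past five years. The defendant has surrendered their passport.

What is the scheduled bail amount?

$613,095

Base amounts from the schedule: tax evasion $69,000; arson $71,500; grand theft auto $158,000.
Stacking rule: highest base plus 33% of each additional charge. Highest is grand theft auto at $158,000. Additional: $69,000 × 33% = $22,770; $71,500 × 33% = $23,595. Combined base = $158,000 + $46,365 = $204,365.
Net percentage adjustment: +100% +60% +60% −20% = +200%. $204,365 × 3 = $613,095.
$613,095 is at or above the $6,000 minimum.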